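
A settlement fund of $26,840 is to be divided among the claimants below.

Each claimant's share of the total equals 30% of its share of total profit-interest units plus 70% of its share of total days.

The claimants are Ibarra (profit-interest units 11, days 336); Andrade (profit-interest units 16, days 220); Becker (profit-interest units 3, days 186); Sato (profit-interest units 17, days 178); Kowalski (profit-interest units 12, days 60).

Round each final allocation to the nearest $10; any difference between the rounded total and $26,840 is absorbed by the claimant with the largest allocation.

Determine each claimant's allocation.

Ibarra: $7,940; Andrade: $6,400; Becker: $3,980; Sato: $5,730; Kowalski: $2,790

Profit-interest units total 59; days total 980.
Combined weights (30% profit-interest units + 70% days): Ibarra 0.2959; Andrade 0.2385; Becker 0.1481; Sato 0.2136; Kowalski 0.1039.
Proportional shares: Ibarra 7,942.82; Andrade 6,401.31; Becker 3,975.31; Sato 5,732.58; Kowalski 2,787.98.
Rounded to nearest $10: Ibarra $7,940; Andrade $6,400; Becker $3,980; Sato $5,730; Kowalski $2,790. Sum = $26,840.
Sum already equals the total — no adjustment.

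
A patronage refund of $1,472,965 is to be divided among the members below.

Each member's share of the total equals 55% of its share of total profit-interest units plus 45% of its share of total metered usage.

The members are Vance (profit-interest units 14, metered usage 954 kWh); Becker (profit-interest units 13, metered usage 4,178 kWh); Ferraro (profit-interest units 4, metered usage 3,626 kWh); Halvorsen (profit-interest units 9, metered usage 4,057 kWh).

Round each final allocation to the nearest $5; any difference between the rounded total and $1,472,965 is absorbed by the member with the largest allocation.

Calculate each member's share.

Vance: $332,890 | Becker: $479,395 | Ferraro: $268,560 | Halvorsen: $392,120

Profit-interest units total 40; metered usage total 12,815.
Blended shares (55% profit-interest units + 45% metered usage): Vance 0.2260; Becker 0.3255; Ferraro 0.1823; Halvorsen 0.2662.
Unrounded shares: Vance 332,889.80; Becker 479,392.49; Ferraro 268,561.81; Halvorsen 392,120.90.
At nearest $5: Vance $332,890; Becker $479,390; Ferraro $268,560; Halvorsen $392,120. Sum = $1,472,960.
Difference $1,472,965 − $1,472,960 = +$5 applied to largest allocation (Becker): Becker becomes $479,395.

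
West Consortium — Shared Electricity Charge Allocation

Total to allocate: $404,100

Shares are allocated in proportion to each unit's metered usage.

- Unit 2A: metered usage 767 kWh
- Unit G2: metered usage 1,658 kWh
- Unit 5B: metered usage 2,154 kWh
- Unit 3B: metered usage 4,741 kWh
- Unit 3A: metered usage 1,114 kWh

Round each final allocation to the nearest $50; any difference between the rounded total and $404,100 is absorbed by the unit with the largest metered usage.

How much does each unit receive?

Unit 2A: $29,700; Unit G2: $64,200; Unit 5B: $83,400; Unit 3B: $183,650; Unit 3A: $43,150

Total metered usage = 10,434.
Proportional shares: Unit 2A 767/10,434 × $404,100 = 29,705.26; Unit G2 1,658/10,434 × $404,100 = 64,212.94; Unit 5B 2,154/10,434 × $404,100 = 83,422.60; Unit 3B 4,741/10,434 × $404,100 = 183,614.92; Unit 3A 1,114/10,434 × $404,100 = 43,144.28.
At nearest $50: Unit 2A $29,700; Unit G2 $64,200; Unit 5B $83,400; Unit 3B $183,600; Unit 3A $43,150. Sum = $404,050.
Difference $404,100 − $404,050 = +$50 applied to largest metered usage (Unit 3B): Unit 3B becomes $183,650.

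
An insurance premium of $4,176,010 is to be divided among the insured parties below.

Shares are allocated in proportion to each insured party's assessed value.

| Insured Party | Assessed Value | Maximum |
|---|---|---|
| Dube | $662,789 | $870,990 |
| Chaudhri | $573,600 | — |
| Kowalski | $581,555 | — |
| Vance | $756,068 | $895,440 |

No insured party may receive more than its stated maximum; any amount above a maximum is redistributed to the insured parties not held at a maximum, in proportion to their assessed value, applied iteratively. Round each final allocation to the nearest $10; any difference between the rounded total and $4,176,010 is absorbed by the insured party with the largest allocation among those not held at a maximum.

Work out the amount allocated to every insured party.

Total assessed value = 2,574,012.
Unconstrained shares: Dube 1,075,291.60; Chaudhri 930,593.69; Kowalski 943,499.68; Vance 1,226,625.02.
Capped: Dube ($870,990), Vance ($895,440); remaining pool $2,409,580 reallocated over remaining assessed value 1,155,155.
Remaining shares: Chaudhri 1,196,493.19 → $1,196,490; Kowalski 1,213,086.81 → $1,213,090.

Dube: $870,990 · Chaudhri: $1,196,490 · Kowalski: $1,213,090 · Vance: $895,440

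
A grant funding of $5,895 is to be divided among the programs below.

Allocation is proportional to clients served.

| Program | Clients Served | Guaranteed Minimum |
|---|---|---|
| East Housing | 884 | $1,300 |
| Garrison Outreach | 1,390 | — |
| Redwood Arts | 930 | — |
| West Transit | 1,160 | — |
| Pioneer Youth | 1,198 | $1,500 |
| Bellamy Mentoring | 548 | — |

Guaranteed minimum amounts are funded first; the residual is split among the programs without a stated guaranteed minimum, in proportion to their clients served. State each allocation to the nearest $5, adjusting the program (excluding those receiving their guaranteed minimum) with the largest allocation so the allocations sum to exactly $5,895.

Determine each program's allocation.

Fund the minimums — East Housing $1,300; Pioneer Youth $1,500. Remaining pool $3,095.
Remaining pool split over remaining clients served 4,028: Garrison Outreach 1,068.04 → $1,070; Redwood Arts 714.59 → $715; West Transit 891.31 → $890; Bellamy Mentoring 421.07 → $420.

East Housing: $1,300 | Garrison Outreach: $1,070 | Redwood Arts: $715 | West Transit: $890 | Pioneer Youth: $1,500 | Bellamy Mentoring: $420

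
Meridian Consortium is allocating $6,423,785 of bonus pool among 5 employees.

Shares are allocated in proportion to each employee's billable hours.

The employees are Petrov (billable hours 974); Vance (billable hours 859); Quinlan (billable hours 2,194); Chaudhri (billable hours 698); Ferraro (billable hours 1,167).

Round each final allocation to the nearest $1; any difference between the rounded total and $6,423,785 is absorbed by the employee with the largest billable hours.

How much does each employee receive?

Sum of billable hours: 5,892.
Pro-rata amounts: Petrov 974/5,892 × $6,423,785 = 1,061,908.79; Vance 859/5,892 × $6,423,785 = 936,529.42; Quinlan 2,194/5,892 × $6,423,785 = 2,392,020.42; Chaudhri 698/5,892 × $6,423,785 = 760,998.29; Ferraro 1,167/5,892 × $6,423,785 = 1,272,328.09.
At nearest $1: Petrov $1,061,909; Vance $936,529; Quinlan $2,392,020; Chaudhri $760,998; Ferraro $1,272,328. Sum = $6,423,784.
Difference $6,423,785 − $6,423,784 = +$1 applied to largest billable hours (Quinlan): Quinlan becomes $2,392,021.

Petrov: $1,061,909 · Vance: $936,529 · Quinlan: $2,392,021 · Chaudhri: $760,998 · Ferraro: $1,272,328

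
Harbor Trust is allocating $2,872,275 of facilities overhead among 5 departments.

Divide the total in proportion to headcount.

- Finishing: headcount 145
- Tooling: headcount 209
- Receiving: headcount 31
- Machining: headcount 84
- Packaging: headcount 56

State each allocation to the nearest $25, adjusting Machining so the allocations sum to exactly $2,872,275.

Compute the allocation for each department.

Finishing: $793,300 · Tooling: $1,143,450 · Receiving: $169,600 · Machining: $459,550 · Packaging: $306,375

Headcount total: 525.
Proportional shares: Finishing 145/525 × $2,872,275 = 793,295.00; Tooling 209/525 × $2,872,275 = 1,143,439.00; Receiving 31/525 × $2,872,275 = 169,601.00; Machining 84/525 × $2,872,275 = 459,564.00; Packaging 56/525 × $2,872,275 = 306,376.00.
At nearest $25: Finishing $793,300; Tooling $1,143,450; Receiving $169,600; Machining $459,575; Packaging $306,375. Sum = $2,872,300.
Difference $2,872,275 − $2,872,300 = −$25 applied to Machining: Machining becomes $459,550.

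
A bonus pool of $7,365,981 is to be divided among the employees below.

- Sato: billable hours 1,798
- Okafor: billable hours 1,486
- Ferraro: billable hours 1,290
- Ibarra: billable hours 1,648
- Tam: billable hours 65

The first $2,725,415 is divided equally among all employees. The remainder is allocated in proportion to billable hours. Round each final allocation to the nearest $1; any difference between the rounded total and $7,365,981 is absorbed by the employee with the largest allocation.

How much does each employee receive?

Sato: $1,872,224 | Okafor: $1,641,931 | Ferraro: $1,497,259 | Ibarra: $1,761,506 | Tam: $593,061

Equal tier: $2,725,415 ÷ 5 = $545,083 apiece.
Remainder $4,640,566 by billable hours (total 6,287): Sato 1,327,141.35 → $1,327,141; Okafor 1,096,847.63 → $1,096,848; Ferraro 952,175.94 → $952,176; Ibarra 1,216,423.22 → $1,216,423; Tam 47,977.86 → $47,978.
Totals: Sato $545,083 + $1,327,141 = $1,872,224; Okafor $545,083 + $1,096,848 = $1,641,931; Ferraro $545,083 + $952,176 = $1,497,259; Ibarra $545,083 + $1,216,423 = $1,761,506; Tam $545,083 + $47,978 = $593,061.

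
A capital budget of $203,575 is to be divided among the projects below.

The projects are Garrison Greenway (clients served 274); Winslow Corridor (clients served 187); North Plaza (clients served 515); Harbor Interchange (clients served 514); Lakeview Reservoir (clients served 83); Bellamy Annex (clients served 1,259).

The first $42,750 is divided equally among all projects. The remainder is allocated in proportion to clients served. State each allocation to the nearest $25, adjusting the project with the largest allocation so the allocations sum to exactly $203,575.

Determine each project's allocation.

Garrison Greenway: $22,675 · Winslow Corridor: $17,750 · North Plaza: $36,375 · Harbor Interchange: $36,325 · Lakeview Reservoir: $11,850 · Bellamy Annex: $78,600

Equal tier: $42,750 ÷ 6 = $7,125 apiece.
Remainder $160,825 by clients served (total 2,832): Garrison Greenway 15,560.05 → $15,550; Winslow Corridor 10,619.45 → $10,625; North Plaza 29,246.07 → $29,250; Harbor Interchange 29,189.28 → $29,200; Lakeview Reservoir 4,713.44 → $4,725; Bellamy Annex 71,496.71 → $71,500.
Rounding difference −$25 on remainder applied to Bellamy Annex.
Totals: Garrison Greenway $7,125 + $15,550 = $22,675; Winslow Corridor $7,125 + $10,625 = $17,750; North Plaza $7,125 + $29,250 = $36,375; Harbor Interchange $7,125 + $29,200 = $36,325; Lakeview Reservoir $7,125 + $4,725 = $11,850; Bellamy Annex $7,125 + $71,475 = $78,600.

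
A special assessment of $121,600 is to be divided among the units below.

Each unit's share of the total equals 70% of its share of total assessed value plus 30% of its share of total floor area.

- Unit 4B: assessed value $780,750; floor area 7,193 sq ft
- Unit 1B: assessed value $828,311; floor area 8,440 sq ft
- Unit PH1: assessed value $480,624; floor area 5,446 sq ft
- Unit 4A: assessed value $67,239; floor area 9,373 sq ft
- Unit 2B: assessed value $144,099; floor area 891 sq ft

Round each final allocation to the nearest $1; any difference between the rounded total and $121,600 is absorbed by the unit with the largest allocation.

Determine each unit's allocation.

Unit 4B: $37,254 · Unit 1B: $40,463 · Unit PH1: $24,118 · Unit 4A: $13,397 · Unit 2B: $6,368

Totals — assessed value 2,301,023, floor area 31,343.
Blended shares (70% assessed value + 30% floor area): Unit 4B 0.3064; Unit 1B 0.3328; Unit PH1 0.1983; Unit 4A 0.1102; Unit 2B 0.0524.
Raw shares: Unit 4B 37,253.60; Unit 1B 40,464.37; Unit PH1 24,117.94; Unit 4A 13,396.52; Unit 2B 6,367.58.
Rounded to nearest $1: Unit 4B $37,254; Unit 1B $40,464; Unit PH1 $24,118; Unit 4A $13,397; Unit 2B $6,368. Sum = $121,601.
Difference $121,600 − $121,601 = −$1 applied to largest allocation (Unit 1B): Unit 1B becomes $40,463.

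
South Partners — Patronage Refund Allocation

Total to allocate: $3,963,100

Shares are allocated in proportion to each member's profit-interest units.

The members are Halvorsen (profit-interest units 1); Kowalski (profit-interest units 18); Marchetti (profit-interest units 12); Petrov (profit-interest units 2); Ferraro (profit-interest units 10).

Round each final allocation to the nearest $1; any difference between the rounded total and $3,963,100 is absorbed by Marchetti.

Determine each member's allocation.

Halvorsen: $92,165; Kowalski: $1,658,972; Marchetti: $1,105,982; Petrov: $184,330; Ferraro: $921,651

Profit-interest units total: 43.
Unrounded shares: Halvorsen 1/43 × $3,963,100 = 92,165.12; Kowalski 18/43 × $3,963,100 = 1,658,972.09; Marchetti 12/43 × $3,963,100 = 1,105,981.40; Petrov 2/43 × $3,963,100 = 184,330.23; Ferraro 10/43 × $3,963,100 = 921,651.16.
Rounded to nearest $1: Halvorsen $92,165; Kowalski $1,658,972; Marchetti $1,105,981; Petrov $184,330; Ferraro $921,651. Sum = $3,963,099.
Difference $3,963,100 − $3,963,099 = +$1 applied to Marchetti: Marchetti becomes $1,105,982.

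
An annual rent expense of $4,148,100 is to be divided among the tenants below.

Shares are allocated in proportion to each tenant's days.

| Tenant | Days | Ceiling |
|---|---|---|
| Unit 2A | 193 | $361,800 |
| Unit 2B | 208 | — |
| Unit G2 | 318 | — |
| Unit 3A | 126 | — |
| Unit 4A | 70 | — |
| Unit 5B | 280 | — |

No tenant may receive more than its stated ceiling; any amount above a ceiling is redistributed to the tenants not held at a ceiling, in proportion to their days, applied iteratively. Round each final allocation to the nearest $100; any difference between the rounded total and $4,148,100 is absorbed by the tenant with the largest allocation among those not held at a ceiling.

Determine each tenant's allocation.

Unit 2A: $361,800 | Unit 2B: $786,000 | Unit G2: $1,201,700 | Unit 3A: $476,100 | Unit 4A: $264,500 | Unit 5B: $1,058,000

Total days = 1,195.
Pro-rata shares before constraints: Unit 2A 669,944.18; Unit 2B 722,012.38; Unit G2 1,103,845.86; Unit 3A 437,372.89; Unit 4A 242,984.94; Unit 5B 971,939.75.
Held at cap: Unit 2A ($361,800); residual $3,786,300 reallocated over remaining days 1,002.
Remaining shares: Unit 2B 785,978.44 → $786,000; Unit G2 1,201,640.12 → $1,201,600; Unit 3A 476,121.56 → $476,100; Unit 4A 264,511.98 → $264,500; Unit 5B 1,058,047.90 → $1,058,000.
Rounding difference +$100 applied to Unit G2 → $1,201,700.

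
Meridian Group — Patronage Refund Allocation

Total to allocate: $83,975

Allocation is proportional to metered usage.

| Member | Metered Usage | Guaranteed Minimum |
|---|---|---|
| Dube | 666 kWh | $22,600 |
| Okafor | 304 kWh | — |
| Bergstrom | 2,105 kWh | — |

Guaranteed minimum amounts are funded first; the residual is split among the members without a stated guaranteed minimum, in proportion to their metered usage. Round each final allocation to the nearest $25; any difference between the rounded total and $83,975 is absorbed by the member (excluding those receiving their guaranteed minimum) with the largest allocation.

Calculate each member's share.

Dube: $22,600 | Okafor: $7,750 | Bergstrom: $53,625

Guaranteed amounts: Dube $22,600. Residual $61,375.
Residual split over remaining metered usage 2,409: Okafor 7,745.12 → $7,750; Bergstrom 53,629.88 → $53,625.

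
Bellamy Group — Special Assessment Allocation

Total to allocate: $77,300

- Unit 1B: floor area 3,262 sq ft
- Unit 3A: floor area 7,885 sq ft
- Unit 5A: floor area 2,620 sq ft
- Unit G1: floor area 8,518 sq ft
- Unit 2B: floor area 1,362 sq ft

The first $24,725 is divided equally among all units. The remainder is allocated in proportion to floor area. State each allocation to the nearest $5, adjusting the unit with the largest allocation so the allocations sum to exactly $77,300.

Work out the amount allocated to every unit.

Unit 1B: $12,195; Unit 3A: $22,475; Unit 5A: $10,770; Unit G1: $23,885; Unit 2B: $7,975

First tranche $24,725 split equally: $4,945 each.
Remainder $52,575 by floor area (total 23,647): Unit 1B 7,252.49 → $7,250; Unit 3A 17,530.93 → $17,530; Unit 5A 5,825.12 → $5,825; Unit G1 18,938.29 → $18,940; Unit 2B 3,028.17 → $3,030.
Totals: Unit 1B $4,945 + $7,250 = $12,195; Unit 3A $4,945 + $17,530 = $22,475; Unit 5A $4,945 + $5,825 = $10,770; Unit G1 $4,945 + $18,940 = $23,885; Unit 2B $4,945 + $3,030 = $7,975.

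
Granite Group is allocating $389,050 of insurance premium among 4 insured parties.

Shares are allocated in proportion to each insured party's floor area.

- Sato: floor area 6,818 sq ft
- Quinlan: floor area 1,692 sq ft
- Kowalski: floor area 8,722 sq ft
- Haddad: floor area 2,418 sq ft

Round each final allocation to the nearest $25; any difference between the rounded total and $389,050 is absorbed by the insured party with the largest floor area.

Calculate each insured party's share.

Combined floor area = 6,818 + 1,692 + 8,722 + 2,418 = 19,650.
Raw shares: Sato 134,989.46; Quinlan 33,499.88; Kowalski 172,686.72; Haddad 47,873.94.
At nearest $25: Sato $135,000; Quinlan $33,500; Kowalski $172,675; Haddad $47,875. Sum = $389,050.
Sum already equals the total — no adjustment.

Sato: $135,000 | Quinlan: $33,500 | Kowalski: $172,675 | Haddad: $47,875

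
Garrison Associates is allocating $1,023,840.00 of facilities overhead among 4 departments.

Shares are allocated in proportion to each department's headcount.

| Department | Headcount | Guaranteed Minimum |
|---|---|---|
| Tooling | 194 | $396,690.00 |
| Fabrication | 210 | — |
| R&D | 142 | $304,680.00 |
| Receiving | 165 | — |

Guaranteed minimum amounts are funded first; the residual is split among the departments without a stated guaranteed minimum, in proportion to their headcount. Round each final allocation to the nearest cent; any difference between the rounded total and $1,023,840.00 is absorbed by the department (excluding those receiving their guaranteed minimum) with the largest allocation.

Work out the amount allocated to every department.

Fund the minimums — Tooling $396,690.00; R&D $304,680.00. Balance $322,470.00.
Balance split over remaining headcount 375: Fabrication 180,583.2000 → $180,583.20; Receiving 141,886.8000 → $141,886.80.

Tooling: $396,690.00 | Fabrication: $180,583.20 | R&D: $304,680.00 | Receiving: $141,886.80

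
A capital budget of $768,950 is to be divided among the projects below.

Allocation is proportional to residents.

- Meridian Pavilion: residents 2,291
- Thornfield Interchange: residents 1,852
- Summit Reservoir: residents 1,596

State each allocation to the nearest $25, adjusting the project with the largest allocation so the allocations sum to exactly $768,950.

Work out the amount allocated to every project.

Meridian Pavilion: $306,950 · Thornfield Interchange: $248,150 · Summit Reservoir: $213,850

Total residents = 5,739.
Raw shares: Meridian Pavilion 2,291/5,739 × $768,950 = 306,963.66; Thornfield Interchange 1,852/5,739 × $768,950 = 248,143.47; Summit Reservoir 1,596/5,739 × $768,950 = 213,842.86.
Rounded to nearest $25: Meridian Pavilion $306,975; Thornfield Interchange $248,150; Summit Reservoir $213,850. Sum = $768,975.
Difference $768,950 − $768,975 = −$25 applied to largest allocation (Meridian Pavilion): Meridian Pavilion becomes $306,950.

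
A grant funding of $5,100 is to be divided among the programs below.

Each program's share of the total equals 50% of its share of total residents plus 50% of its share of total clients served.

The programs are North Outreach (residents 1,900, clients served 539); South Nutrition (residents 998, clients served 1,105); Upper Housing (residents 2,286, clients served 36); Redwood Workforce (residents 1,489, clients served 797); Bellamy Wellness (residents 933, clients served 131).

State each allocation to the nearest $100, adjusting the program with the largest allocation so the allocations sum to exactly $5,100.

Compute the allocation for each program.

North Outreach: $1,200 | South Nutrition: $1,400 | Upper Housing: $800 | Redwood Workforce: $1,300 | Bellamy Wellness: $400

Residents total 7,606; clients served total 2,608.
Blended shares (50% residents + 50% clients served): North Outreach 0.2282; South Nutrition 0.2775; Upper Housing 0.1572; Redwood Workforce 0.2507; Bellamy Wellness 0.0864.
Proportional shares: North Outreach 1,164.01; South Nutrition 1,415.02; Upper Housing 801.61; Redwood Workforce 1,278.48; Bellamy Wellness 440.89.
Rounded to nearest $100: North Outreach $1,200; South Nutrition $1,400; Upper Housing $800; Redwood Workforce $1,300; Bellamy Wellness $400. Sum = $5,100.
Rounded total matches; no reconciliation needed.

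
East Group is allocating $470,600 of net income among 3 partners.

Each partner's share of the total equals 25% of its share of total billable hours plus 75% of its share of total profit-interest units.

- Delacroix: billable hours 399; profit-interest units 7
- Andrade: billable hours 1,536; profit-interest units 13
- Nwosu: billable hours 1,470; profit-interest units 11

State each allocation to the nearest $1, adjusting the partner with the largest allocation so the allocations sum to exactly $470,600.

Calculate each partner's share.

Totals — billable hours 3,405, profit-interest units 31.
Blended shares (25% billable hours + 75% profit-interest units): Delacroix 0.1986; Andrade 0.4273; Nwosu 0.3741.
Unrounded shares: Delacroix 93,484.69; Andrade 201,083.36; Nwosu 176,031.95.
At nearest $1: Delacroix $93,485; Andrade $201,083; Nwosu $176,032. Sum = $470,600.
No rounding difference to absorb.

Delacroix: $93,485 | Andrade: $201,083 | Nwosu: $176,032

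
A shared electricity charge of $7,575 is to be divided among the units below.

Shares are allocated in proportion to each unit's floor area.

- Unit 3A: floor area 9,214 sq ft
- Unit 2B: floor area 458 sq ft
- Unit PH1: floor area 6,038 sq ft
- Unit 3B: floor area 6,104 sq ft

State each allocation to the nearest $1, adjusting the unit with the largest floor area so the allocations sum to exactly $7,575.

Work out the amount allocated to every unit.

Floor area total: 21,814.
Raw shares: Unit 3A 9,214/21,814 × $7,575 = 3,199.60; Unit 2B 458/21,814 × $7,575 = 159.04; Unit PH1 6,038/21,814 × $7,575 = 2,096.72; Unit 3B 6,104/21,814 × $7,575 = 2,119.64.
After rounding ($1): Unit 3A $3,200; Unit 2B $159; Unit PH1 $2,097; Unit 3B $2,120. Sum = $7,576.
Difference $7,575 − $7,576 = −$1 applied to largest floor area (Unit 3A): Unit 3A becomes $3,199.

Unit 3A: $3,199 | Unit 2B: $159 | Unit PH1: $2,097 | Unit 3B: $2,120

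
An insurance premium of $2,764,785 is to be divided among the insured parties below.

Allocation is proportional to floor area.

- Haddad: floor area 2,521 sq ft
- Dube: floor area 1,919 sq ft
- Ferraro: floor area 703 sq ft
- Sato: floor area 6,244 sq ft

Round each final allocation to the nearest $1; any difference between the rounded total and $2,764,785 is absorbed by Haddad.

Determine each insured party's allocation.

Combined floor area = 11,387.
Proportional shares: Haddad 2,521/11,387 × $2,764,785 = 612,103.54; Dube 1,919/11,387 × $2,764,785 = 465,936.81; Ferraro 703/11,387 × $2,764,785 = 170,689.72; Sato 6,244/11,387 × $2,764,785 = 1,516,054.93.
After rounding ($1): Haddad $612,104; Dube $465,937; Ferraro $170,690; Sato $1,516,055. Sum = $2,764,786.
Difference $2,764,785 − $2,764,786 = −$1 applied to Haddad: Haddad becomes $612,103.

Haddad: $612,103 | Dube: $465,937 | Ferraro: $170,690 | Sato: $1,516,055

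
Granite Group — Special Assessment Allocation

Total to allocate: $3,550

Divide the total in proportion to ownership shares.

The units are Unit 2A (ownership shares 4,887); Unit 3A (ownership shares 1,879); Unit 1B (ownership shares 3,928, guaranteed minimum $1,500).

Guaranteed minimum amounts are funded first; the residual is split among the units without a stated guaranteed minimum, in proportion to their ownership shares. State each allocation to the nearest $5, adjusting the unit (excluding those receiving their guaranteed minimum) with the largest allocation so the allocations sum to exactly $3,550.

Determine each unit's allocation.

Unit 2A: $1,480 · Unit 3A: $570 · Unit 1B: $1,500

Guaranteed amounts: Unit 1B $1,500. Remaining pool $2,050.
Remaining pool split over remaining ownership shares 6,766: Unit 2A 1,480.69 → $1,480; Unit 3A 569.31 → $570.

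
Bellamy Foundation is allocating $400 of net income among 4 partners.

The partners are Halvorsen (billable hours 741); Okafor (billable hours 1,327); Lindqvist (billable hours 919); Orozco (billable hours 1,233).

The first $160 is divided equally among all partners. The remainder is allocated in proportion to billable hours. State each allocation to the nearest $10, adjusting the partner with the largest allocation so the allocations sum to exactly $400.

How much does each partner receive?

Halvorsen: $80; Okafor: $120; Lindqvist: $90; Orozco: $110

Equal tier: $160 ÷ 4 = $40 apiece.
Remainder $240 by billable hours (total 4,220): Halvorsen 42.14 → $40; Okafor 75.47 → $80; Lindqvist 52.27 → $50; Orozco 70.12 → $70.
Totals: Halvorsen $40 + $40 = $80; Okafor $40 + $80 = $120; Lindqvist $40 + $50 = $90; Orozco $40 + $70 = $110.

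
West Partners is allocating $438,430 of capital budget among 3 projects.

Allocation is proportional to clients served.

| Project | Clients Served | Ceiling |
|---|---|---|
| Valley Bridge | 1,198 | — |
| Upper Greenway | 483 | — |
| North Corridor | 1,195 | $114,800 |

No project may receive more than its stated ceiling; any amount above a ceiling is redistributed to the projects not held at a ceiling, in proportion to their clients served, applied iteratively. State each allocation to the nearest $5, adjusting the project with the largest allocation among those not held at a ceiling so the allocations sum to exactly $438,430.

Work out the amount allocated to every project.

Clients served total: 2,876.
Unconstrained shares: Valley Bridge 182,628.35; Upper Greenway 73,630.63; North Corridor 182,171.02.
Held at cap: North Corridor ($114,800); remaining pool $323,630 reallocated over remaining clients served 1,681.
Shares after redistribution: Valley Bridge 230,641.73 → $230,640; Upper Greenway 92,988.27 → $92,990.

Valley Bridge: $230,640; Upper Greenway: $92,990; North Corridor: $114,800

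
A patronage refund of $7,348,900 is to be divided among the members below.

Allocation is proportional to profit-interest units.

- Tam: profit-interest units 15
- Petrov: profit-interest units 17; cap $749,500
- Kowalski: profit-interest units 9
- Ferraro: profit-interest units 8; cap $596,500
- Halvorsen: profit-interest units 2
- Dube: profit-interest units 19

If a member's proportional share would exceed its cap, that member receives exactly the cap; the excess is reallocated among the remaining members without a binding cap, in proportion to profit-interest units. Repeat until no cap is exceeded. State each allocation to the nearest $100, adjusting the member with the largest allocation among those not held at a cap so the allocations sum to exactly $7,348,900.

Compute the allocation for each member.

Tam: $2,001,000; Petrov: $749,500; Kowalski: $1,200,600; Ferraro: $596,500; Halvorsen: $266,800; Dube: $2,534,500

Total profit-interest units = 70.
Proportional shares (ignoring caps): Tam 1,574,764.29; Petrov 1,784,732.86; Kowalski 944,858.57; Ferraro 839,874.29; Halvorsen 209,968.57; Dube 1,994,701.43.
Held at cap: Petrov ($749,500), Ferraro ($596,500); residual $6,002,900 reallocated over remaining profit-interest units 45.
Redistributed shares: Tam 2,000,966.67 → $2,001,000; Kowalski 1,200,580.00 → $1,200,600; Halvorsen 266,795.56 → $266,800; Dube 2,534,557.78 → $2,534,600.
Rounding difference −$100 applied to Dube → $2,534,500.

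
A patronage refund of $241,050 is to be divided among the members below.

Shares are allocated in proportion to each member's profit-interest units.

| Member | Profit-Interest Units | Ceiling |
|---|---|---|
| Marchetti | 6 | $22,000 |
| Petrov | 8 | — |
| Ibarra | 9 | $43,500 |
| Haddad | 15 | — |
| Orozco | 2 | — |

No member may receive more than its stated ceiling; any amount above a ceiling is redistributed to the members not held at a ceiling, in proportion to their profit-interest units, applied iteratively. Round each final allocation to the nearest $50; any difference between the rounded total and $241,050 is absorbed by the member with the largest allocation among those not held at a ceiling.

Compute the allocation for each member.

Marchetti: $22,000; Petrov: $56,200; Ibarra: $43,500; Haddad: $105,300; Orozco: $14,050

Total profit-interest units = 40.
Pro-rata shares before constraints: Marchetti 36,157.50; Petrov 48,210.00; Ibarra 54,236.25; Haddad 90,393.75; Orozco 12,052.50.
Capped: Marchetti ($22,000), Ibarra ($43,500); balance $175,550 reallocated over remaining profit-interest units 25.
Redistributed shares: Petrov 56,176.00 → $56,200; Haddad 105,330.00 → $105,350; Orozco 14,044.00 → $14,050.
Rounding difference −$50 applied to Haddad → $105,300.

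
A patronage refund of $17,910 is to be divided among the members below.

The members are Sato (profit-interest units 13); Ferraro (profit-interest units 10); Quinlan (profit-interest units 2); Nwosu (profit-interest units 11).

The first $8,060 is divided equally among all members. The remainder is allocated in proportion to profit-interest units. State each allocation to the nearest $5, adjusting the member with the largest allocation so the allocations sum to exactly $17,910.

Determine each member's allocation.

$8,060 shared equally gives $2,015 per member.
Remainder $9,850 by profit-interest units (total 36): Sato 3,556.94 → $3,555; Ferraro 2,736.11 → $2,735; Quinlan 547.22 → $545; Nwosu 3,009.72 → $3,010.
Rounding difference +$5 on remainder applied to Sato.
Totals: Sato $2,015 + $3,560 = $5,575; Ferraro $2,015 + $2,735 = $4,750; Quinlan $2,015 + $545 = $2,560; Nwosu $2,015 + $3,010 = $5,025.

Sato: $5,575 · Ferraro: $4,750 · Quinlan: $2,560 · Nwosu: $5,025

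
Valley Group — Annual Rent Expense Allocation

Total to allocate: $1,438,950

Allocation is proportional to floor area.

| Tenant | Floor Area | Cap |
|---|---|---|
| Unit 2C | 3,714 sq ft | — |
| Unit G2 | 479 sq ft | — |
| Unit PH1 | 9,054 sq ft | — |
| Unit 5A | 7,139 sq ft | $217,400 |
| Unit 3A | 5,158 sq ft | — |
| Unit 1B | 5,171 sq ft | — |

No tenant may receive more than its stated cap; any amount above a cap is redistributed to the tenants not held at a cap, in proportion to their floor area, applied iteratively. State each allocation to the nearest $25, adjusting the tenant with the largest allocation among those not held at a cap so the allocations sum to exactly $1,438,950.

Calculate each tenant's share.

Unit 2C: $192,425 · Unit G2: $24,825 · Unit PH1: $469,125 · Unit 5A: $217,400 · Unit 3A: $267,250 · Unit 1B: $267,925

Sum of floor area: 30,715.
Pro-rata shares before constraints: Unit 2C 173,995.13; Unit G2 22,440.41; Unit PH1 424,165.82; Unit 5A 334,451.05; Unit 3A 241,644.28; Unit 1B 242,253.31.
Held at cap: Unit 5A ($217,400); remaining pool $1,221,550 reallocated over remaining floor area 23,576.
Remaining shares: Unit 2C 192,434.54 → $192,425; Unit G2 24,818.56 → $24,825; Unit PH1 469,117.48 → $469,125; Unit 3A 267,252.92 → $267,250; Unit 1B 267,926.50 → $267,925.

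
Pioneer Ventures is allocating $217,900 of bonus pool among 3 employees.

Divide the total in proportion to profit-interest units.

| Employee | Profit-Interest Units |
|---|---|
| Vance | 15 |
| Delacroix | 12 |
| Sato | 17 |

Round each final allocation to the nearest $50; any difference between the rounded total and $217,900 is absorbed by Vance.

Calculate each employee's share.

Vance: $74,250; Delacroix: $59,450; Sato: $84,200

Sum of profit-interest units: 44.
Raw shares: Vance 15/44 × $217,900 = 74,284.09; Delacroix 12/44 × $217,900 = 59,427.27; Sato 17/44 × $217,900 = 84,188.64.
At nearest $50: Vance $74,300; Delacroix $59,450; Sato $84,200. Sum = $217,950.
Difference $217,900 − $217,950 = −$50 applied to Vance: Vance becomes $74,250.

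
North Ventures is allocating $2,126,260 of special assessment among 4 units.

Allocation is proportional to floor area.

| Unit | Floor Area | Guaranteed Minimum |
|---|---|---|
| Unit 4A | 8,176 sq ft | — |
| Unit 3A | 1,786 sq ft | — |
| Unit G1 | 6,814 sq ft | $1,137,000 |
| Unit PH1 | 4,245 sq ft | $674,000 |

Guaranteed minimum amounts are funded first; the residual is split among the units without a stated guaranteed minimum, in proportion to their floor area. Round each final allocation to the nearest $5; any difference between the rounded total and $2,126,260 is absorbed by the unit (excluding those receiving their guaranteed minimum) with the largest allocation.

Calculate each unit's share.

Fund the minimums — Unit G1 $1,137,000; Unit PH1 $674,000. Residual $315,260.
Residual split over remaining floor area 9,962: Unit 4A 258,739.79 → $258,740; Unit 3A 56,520.21 → $56,520.

Unit 4A: $258,740 | Unit 3A: $56,520 | Unit G1: $1,137,000 | Unit PH1: $674,000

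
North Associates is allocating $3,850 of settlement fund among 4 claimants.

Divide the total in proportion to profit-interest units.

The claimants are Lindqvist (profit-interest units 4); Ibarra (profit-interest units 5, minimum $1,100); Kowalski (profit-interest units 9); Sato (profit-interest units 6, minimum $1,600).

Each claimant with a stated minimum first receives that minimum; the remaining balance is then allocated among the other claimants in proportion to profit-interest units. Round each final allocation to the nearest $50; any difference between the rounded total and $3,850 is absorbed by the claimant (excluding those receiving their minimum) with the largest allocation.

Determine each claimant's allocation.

Lindqvist: $350; Ibarra: $1,100; Kowalski: $800; Sato: $1,600

Guaranteed amounts: Ibarra $1,100; Sato $1,600. Remaining pool $1,150.
Remaining pool split over remaining profit-interest units 13: Lindqvist 353.85 → $350; Kowalski 796.15 → $800.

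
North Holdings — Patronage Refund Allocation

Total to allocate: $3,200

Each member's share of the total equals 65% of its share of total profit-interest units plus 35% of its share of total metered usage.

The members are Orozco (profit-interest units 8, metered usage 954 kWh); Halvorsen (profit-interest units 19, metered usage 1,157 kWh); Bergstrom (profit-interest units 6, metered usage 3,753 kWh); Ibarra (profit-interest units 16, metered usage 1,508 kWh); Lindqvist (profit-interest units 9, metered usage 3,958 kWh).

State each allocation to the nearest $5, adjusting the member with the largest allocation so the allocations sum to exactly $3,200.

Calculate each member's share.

Profit-interest units total 58; metered usage total 11,330.
Composite weights (65% profit-interest units + 35% metered usage): Orozco 0.1191; Halvorsen 0.2487; Bergstrom 0.1832; Ibarra 0.2259; Lindqvist 0.2231.
Proportional shares: Orozco 381.20; Halvorsen 795.75; Bergstrom 586.17; Ibarra 722.86; Lindqvist 714.02.
At nearest $5: Orozco $380; Halvorsen $795; Bergstrom $585; Ibarra $725; Lindqvist $715. Sum = $3,200.
Rounded total matches; no reconciliation needed.

Orozco: $380 | Halvorsen: $795 | Bergstrom: $585 | Ibarra: $725 | Lindqvist: $715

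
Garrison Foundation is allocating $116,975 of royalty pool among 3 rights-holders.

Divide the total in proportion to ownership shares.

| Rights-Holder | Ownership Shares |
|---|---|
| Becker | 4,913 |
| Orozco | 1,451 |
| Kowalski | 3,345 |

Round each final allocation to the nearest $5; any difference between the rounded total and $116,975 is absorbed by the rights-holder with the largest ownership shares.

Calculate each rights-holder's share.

Becker: $59,195 · Orozco: $17,480 · Kowalski: $40,300

Sum of ownership shares: 9,709.
Pro-rata amounts: Becker 4,913/9,709 × $116,975 = 59,192.31; Orozco 1,451/9,709 × $116,975 = 17,481.79; Kowalski 3,345/9,709 × $116,975 = 40,300.89.
Rounded to nearest $5: Becker $59,190; Orozco $17,480; Kowalski $40,300. Sum = $116,970.
Difference $116,975 − $116,970 = +$5 applied to largest ownership shares (Becker): Becker becomes $59,195.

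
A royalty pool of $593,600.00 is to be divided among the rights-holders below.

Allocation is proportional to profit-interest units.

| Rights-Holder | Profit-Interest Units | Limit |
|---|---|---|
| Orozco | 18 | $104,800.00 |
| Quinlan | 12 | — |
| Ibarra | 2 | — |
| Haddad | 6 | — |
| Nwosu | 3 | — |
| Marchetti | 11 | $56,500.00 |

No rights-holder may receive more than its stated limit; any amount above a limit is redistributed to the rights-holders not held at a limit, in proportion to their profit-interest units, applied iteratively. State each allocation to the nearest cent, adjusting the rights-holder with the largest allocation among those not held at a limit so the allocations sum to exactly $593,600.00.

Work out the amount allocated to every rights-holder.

Sum of profit-interest units: 52.
Unconstrained shares: Orozco 205,476.9231; Quinlan 136,984.6154; Ibarra 22,830.7692; Haddad 68,492.3077; Nwosu 34,246.1538; Marchetti 125,569.2308.
Cap binds for Orozco ($104,800.00), Marchetti ($56,500.00); residual $432,300.00 reallocated over remaining profit-interest units 23.
Shares after redistribution: Quinlan 225,547.8261 → $225,547.83; Ibarra 37,591.3043 → $37,591.30; Haddad 112,773.9130 → $112,773.91; Nwosu 56,386.9565 → $56,386.96.

Orozco: $104,800.00 · Quinlan: $225,547.83 · Ibarra: $37,591.30 · Haddad: $112,773.91 · Nwosu: $56,386.96 · Marchetti: $56,500.00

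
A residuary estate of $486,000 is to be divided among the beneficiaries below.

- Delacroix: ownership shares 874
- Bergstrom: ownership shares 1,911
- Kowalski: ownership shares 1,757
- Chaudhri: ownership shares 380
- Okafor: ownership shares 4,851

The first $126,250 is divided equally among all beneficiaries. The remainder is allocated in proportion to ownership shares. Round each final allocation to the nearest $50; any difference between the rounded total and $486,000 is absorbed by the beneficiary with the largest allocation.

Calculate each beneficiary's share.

$126,250 shared equally gives $25,250 per beneficiary.
Remainder $359,750 by ownership shares (total 9,773): Delacroix 32,172.46 → $32,150; Bergstrom 70,345.06 → $70,350; Kowalski 64,676.23 → $64,700; Chaudhri 13,988.03 → $14,000; Okafor 178,568.22 → $178,550.
Totals: Delacroix $25,250 + $32,150 = $57,400; Bergstrom $25,250 + $70,350 = $95,600; Kowalski $25,250 + $64,700 = $89,950; Chaudhri $25,250 + $14,000 = $39,250; Okafor $25,250 + $178,550 = $203,800.

Delacroix: $57,400 · Bergstrom: $95,600 · Kowalski: $89,950 · Chaudhri: $39,250 · Okafor: $203,800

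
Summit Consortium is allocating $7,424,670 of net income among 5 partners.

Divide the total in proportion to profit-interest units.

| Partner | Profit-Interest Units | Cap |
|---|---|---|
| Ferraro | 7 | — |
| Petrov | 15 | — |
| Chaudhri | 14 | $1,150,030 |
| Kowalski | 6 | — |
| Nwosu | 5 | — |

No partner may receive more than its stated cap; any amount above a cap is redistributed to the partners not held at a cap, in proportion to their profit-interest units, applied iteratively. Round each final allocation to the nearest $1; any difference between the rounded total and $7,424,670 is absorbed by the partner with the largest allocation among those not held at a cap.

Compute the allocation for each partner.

Total profit-interest units = 47.
Unconstrained shares: Ferraro 1,105,801.91; Petrov 2,369,575.53; Chaudhri 2,211,603.83; Kowalski 947,830.21; Nwosu 789,858.51.
Cap binds for Chaudhri ($1,150,030); remaining pool $6,274,640 reallocated over remaining profit-interest units 33.
Shares after redistribution: Ferraro 1,330,984.24 → $1,330,984; Petrov 2,852,109.09 → $2,852,109; Kowalski 1,140,843.64 → $1,140,844; Nwosu 950,703.03 → $950,703.

Ferraro: $1,330,984 | Petrov: $2,852,109 | Chaudhri: $1,150,030 | Kowalski: $1,140,844 | Nwosu: $950,703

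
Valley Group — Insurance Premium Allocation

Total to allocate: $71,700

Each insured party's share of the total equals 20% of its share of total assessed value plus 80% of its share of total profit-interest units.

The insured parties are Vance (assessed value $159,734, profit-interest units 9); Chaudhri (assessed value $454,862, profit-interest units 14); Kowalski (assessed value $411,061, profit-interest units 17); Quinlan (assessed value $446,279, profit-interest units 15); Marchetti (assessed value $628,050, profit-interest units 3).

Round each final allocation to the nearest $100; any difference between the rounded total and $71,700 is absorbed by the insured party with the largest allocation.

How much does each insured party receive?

Vance: $10,000; Chaudhri: $17,000; Kowalski: $19,500; Quinlan: $17,900; Marchetti: $7,300

Totals — assessed value 2,099,986, profit-interest units 58.
Blended shares (20% assessed value + 80% profit-interest units): Vance 0.1394; Chaudhri 0.2364; Kowalski 0.2736; Quinlan 0.2494; Marchetti 0.1012.
Unrounded shares: Vance 9,991.45; Chaudhri 16,951.60; Kowalski 19,619.39; Quinlan 17,881.95; Marchetti 7,255.61.
After rounding ($100): Vance $10,000; Chaudhri $17,000; Kowalski $19,600; Quinlan $17,900; Marchetti $7,300. Sum = $71,800.
Difference $71,700 − $71,800 = −$100 applied to largest allocation (Kowalski): Kowalski becomes $19,500.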